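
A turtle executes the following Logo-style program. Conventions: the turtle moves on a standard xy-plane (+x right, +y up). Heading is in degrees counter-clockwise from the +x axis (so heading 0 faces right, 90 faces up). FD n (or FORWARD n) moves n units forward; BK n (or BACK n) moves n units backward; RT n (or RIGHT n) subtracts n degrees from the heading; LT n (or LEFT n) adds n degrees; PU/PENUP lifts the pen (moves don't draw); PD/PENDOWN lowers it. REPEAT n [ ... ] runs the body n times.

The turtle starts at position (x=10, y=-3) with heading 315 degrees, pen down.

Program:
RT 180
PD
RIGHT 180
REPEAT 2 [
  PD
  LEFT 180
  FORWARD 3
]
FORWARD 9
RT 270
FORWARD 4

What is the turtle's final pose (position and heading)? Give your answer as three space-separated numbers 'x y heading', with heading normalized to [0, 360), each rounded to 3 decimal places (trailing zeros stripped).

Answer: 19.192 -6.536 45

Derivation:
Executing turtle program step by step:
Start: pos=(10,-3), heading=315, pen down
RT 180: heading 315 -> 135
PD: pen down
RT 180: heading 135 -> 315
REPEAT 2 [
  -- iteration 1/2 --
  PD: pen down
  LT 180: heading 315 -> 135
  FD 3: (10,-3) -> (7.879,-0.879) [heading=135, draw]
  -- iteration 2/2 --
  PD: pen down
  LT 180: heading 135 -> 315
  FD 3: (7.879,-0.879) -> (10,-3) [heading=315, draw]
]
FD 9: (10,-3) -> (16.364,-9.364) [heading=315, draw]
RT 270: heading 315 -> 45
FD 4: (16.364,-9.364) -> (19.192,-6.536) [heading=45, draw]
Final: pos=(19.192,-6.536), heading=45, 4 segment(s) drawn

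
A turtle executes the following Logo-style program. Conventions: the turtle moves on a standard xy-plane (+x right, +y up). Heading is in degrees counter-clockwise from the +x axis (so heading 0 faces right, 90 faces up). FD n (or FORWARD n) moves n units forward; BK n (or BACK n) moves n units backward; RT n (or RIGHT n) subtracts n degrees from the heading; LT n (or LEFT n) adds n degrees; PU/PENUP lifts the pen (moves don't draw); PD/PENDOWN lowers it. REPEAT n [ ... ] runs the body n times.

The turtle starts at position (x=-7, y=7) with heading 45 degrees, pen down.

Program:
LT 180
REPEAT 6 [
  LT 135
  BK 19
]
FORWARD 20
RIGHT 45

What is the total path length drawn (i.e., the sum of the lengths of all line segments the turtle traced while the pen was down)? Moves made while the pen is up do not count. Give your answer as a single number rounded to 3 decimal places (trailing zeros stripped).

Answer: 134

Derivation:
Executing turtle program step by step:
Start: pos=(-7,7), heading=45, pen down
LT 180: heading 45 -> 225
REPEAT 6 [
  -- iteration 1/6 --
  LT 135: heading 225 -> 0
  BK 19: (-7,7) -> (-26,7) [heading=0, draw]
  -- iteration 2/6 --
  LT 135: heading 0 -> 135
  BK 19: (-26,7) -> (-12.565,-6.435) [heading=135, draw]
  -- iteration 3/6 --
  LT 135: heading 135 -> 270
  BK 19: (-12.565,-6.435) -> (-12.565,12.565) [heading=270, draw]
  -- iteration 4/6 --
  LT 135: heading 270 -> 45
  BK 19: (-12.565,12.565) -> (-26,-0.87) [heading=45, draw]
  -- iteration 5/6 --
  LT 135: heading 45 -> 180
  BK 19: (-26,-0.87) -> (-7,-0.87) [heading=180, draw]
  -- iteration 6/6 --
  LT 135: heading 180 -> 315
  BK 19: (-7,-0.87) -> (-20.435,12.565) [heading=315, draw]
]
FD 20: (-20.435,12.565) -> (-6.293,-1.577) [heading=315, draw]
RT 45: heading 315 -> 270
Final: pos=(-6.293,-1.577), heading=270, 7 segment(s) drawn

Segment lengths:
  seg 1: (-7,7) -> (-26,7), length = 19
  seg 2: (-26,7) -> (-12.565,-6.435), length = 19
  seg 3: (-12.565,-6.435) -> (-12.565,12.565), length = 19
  seg 4: (-12.565,12.565) -> (-26,-0.87), length = 19
  seg 5: (-26,-0.87) -> (-7,-0.87), length = 19
  seg 6: (-7,-0.87) -> (-20.435,12.565), length = 19
  seg 7: (-20.435,12.565) -> (-6.293,-1.577), length = 20
Total = 134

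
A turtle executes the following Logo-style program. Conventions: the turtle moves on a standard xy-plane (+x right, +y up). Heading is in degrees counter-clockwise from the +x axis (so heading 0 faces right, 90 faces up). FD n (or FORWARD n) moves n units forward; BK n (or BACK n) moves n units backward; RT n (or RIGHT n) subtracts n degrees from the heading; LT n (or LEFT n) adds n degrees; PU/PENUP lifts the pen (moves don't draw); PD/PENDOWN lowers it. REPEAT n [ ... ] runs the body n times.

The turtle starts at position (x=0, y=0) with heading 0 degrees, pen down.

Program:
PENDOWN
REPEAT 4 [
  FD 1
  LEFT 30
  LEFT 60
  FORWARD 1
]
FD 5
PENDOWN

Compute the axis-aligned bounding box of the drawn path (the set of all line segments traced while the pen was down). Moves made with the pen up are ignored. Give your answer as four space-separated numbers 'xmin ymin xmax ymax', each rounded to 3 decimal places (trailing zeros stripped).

Executing turtle program step by step:
Start: pos=(0,0), heading=0, pen down
PD: pen down
REPEAT 4 [
  -- iteration 1/4 --
  FD 1: (0,0) -> (1,0) [heading=0, draw]
  LT 30: heading 0 -> 30
  LT 60: heading 30 -> 90
  FD 1: (1,0) -> (1,1) [heading=90, draw]
  -- iteration 2/4 --
  FD 1: (1,1) -> (1,2) [heading=90, draw]
  LT 30: heading 90 -> 120
  LT 60: heading 120 -> 180
  FD 1: (1,2) -> (0,2) [heading=180, draw]
  -- iteration 3/4 --
  FD 1: (0,2) -> (-1,2) [heading=180, draw]
  LT 30: heading 180 -> 210
  LT 60: heading 210 -> 270
  FD 1: (-1,2) -> (-1,1) [heading=270, draw]
  -- iteration 4/4 --
  FD 1: (-1,1) -> (-1,0) [heading=270, draw]
  LT 30: heading 270 -> 300
  LT 60: heading 300 -> 0
  FD 1: (-1,0) -> (0,0) [heading=0, draw]
]
FD 5: (0,0) -> (5,0) [heading=0, draw]
PD: pen down
Final: pos=(5,0), heading=0, 9 segment(s) drawn

Segment endpoints: x in {-1, -1, -1, 0, 0, 1, 5}, y in {0, 0, 0, 1, 2}
xmin=-1, ymin=0, xmax=5, ymax=2

Answer: -1 0 5 2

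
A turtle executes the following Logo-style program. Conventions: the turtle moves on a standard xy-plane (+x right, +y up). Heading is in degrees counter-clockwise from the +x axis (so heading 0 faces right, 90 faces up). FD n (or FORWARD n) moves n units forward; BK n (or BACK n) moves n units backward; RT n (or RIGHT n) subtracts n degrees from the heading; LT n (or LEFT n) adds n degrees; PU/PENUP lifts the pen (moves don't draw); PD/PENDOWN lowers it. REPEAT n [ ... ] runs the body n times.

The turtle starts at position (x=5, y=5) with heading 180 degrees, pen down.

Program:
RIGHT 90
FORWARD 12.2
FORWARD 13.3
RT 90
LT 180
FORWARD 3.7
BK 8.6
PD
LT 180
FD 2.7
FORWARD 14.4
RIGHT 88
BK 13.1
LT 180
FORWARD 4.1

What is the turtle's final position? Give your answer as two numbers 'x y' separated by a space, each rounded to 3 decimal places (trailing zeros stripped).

Executing turtle program step by step:
Start: pos=(5,5), heading=180, pen down
RT 90: heading 180 -> 90
FD 12.2: (5,5) -> (5,17.2) [heading=90, draw]
FD 13.3: (5,17.2) -> (5,30.5) [heading=90, draw]
RT 90: heading 90 -> 0
LT 180: heading 0 -> 180
FD 3.7: (5,30.5) -> (1.3,30.5) [heading=180, draw]
BK 8.6: (1.3,30.5) -> (9.9,30.5) [heading=180, draw]
PD: pen down
LT 180: heading 180 -> 0
FD 2.7: (9.9,30.5) -> (12.6,30.5) [heading=0, draw]
FD 14.4: (12.6,30.5) -> (27,30.5) [heading=0, draw]
RT 88: heading 0 -> 272
BK 13.1: (27,30.5) -> (26.543,43.592) [heading=272, draw]
LT 180: heading 272 -> 92
FD 4.1: (26.543,43.592) -> (26.4,47.69) [heading=92, draw]
Final: pos=(26.4,47.69), heading=92, 8 segment(s) drawn

Answer: 26.4 47.69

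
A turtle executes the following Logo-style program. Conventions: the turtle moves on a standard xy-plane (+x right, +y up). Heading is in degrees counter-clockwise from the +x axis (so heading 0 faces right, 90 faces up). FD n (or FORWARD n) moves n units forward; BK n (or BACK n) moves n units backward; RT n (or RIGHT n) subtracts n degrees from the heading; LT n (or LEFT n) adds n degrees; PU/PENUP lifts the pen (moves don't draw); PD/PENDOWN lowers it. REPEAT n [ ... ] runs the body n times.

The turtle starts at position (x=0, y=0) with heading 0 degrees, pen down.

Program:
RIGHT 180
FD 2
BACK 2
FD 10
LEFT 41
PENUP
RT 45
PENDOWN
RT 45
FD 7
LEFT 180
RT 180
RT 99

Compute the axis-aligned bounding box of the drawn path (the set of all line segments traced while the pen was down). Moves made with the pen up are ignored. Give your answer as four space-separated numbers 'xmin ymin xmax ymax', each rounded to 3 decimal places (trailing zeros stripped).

Executing turtle program step by step:
Start: pos=(0,0), heading=0, pen down
RT 180: heading 0 -> 180
FD 2: (0,0) -> (-2,0) [heading=180, draw]
BK 2: (-2,0) -> (0,0) [heading=180, draw]
FD 10: (0,0) -> (-10,0) [heading=180, draw]
LT 41: heading 180 -> 221
PU: pen up
RT 45: heading 221 -> 176
PD: pen down
RT 45: heading 176 -> 131
FD 7: (-10,0) -> (-14.592,5.283) [heading=131, draw]
LT 180: heading 131 -> 311
RT 180: heading 311 -> 131
RT 99: heading 131 -> 32
Final: pos=(-14.592,5.283), heading=32, 4 segment(s) drawn

Segment endpoints: x in {-14.592, -10, -2, 0}, y in {0, 0, 0, 5.283}
xmin=-14.592, ymin=0, xmax=0, ymax=5.283

Answer: -14.592 0 0 5.283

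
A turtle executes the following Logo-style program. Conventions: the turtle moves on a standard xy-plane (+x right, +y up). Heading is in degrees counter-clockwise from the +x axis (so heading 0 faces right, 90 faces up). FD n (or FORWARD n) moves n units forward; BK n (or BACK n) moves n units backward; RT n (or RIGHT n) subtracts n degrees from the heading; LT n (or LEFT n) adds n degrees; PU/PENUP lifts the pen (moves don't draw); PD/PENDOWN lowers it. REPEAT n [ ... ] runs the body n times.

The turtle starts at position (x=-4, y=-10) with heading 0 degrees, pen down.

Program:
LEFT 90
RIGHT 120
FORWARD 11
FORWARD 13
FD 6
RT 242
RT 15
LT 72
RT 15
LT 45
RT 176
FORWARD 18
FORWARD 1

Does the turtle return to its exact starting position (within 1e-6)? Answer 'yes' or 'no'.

Answer: no

Derivation:
Executing turtle program step by step:
Start: pos=(-4,-10), heading=0, pen down
LT 90: heading 0 -> 90
RT 120: heading 90 -> 330
FD 11: (-4,-10) -> (5.526,-15.5) [heading=330, draw]
FD 13: (5.526,-15.5) -> (16.785,-22) [heading=330, draw]
FD 6: (16.785,-22) -> (21.981,-25) [heading=330, draw]
RT 242: heading 330 -> 88
RT 15: heading 88 -> 73
LT 72: heading 73 -> 145
RT 15: heading 145 -> 130
LT 45: heading 130 -> 175
RT 176: heading 175 -> 359
FD 18: (21.981,-25) -> (39.978,-25.314) [heading=359, draw]
FD 1: (39.978,-25.314) -> (40.978,-25.332) [heading=359, draw]
Final: pos=(40.978,-25.332), heading=359, 5 segment(s) drawn

Start position: (-4, -10)
Final position: (40.978, -25.332)
Distance = 47.519; >= 1e-6 -> NOT closed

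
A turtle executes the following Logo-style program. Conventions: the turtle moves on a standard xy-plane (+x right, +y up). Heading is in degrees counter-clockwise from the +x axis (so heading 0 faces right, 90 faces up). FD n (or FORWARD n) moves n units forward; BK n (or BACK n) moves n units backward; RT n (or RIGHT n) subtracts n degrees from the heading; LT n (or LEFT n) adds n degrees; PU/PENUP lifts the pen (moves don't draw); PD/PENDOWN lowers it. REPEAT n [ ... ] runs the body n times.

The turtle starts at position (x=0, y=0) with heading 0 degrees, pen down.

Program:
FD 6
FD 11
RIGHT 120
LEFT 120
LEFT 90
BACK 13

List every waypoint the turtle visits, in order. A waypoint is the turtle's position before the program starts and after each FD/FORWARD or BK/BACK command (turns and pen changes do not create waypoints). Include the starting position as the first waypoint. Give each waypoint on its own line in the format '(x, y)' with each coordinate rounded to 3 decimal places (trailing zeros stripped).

Answer: (0, 0)
(6, 0)
(17, 0)
(17, -13)

Derivation:
Executing turtle program step by step:
Start: pos=(0,0), heading=0, pen down
FD 6: (0,0) -> (6,0) [heading=0, draw]
FD 11: (6,0) -> (17,0) [heading=0, draw]
RT 120: heading 0 -> 240
LT 120: heading 240 -> 0
LT 90: heading 0 -> 90
BK 13: (17,0) -> (17,-13) [heading=90, draw]
Final: pos=(17,-13), heading=90, 3 segment(s) drawn
Waypoints (4 total):
(0, 0)
(6, 0)
(17, 0)
(17, -13)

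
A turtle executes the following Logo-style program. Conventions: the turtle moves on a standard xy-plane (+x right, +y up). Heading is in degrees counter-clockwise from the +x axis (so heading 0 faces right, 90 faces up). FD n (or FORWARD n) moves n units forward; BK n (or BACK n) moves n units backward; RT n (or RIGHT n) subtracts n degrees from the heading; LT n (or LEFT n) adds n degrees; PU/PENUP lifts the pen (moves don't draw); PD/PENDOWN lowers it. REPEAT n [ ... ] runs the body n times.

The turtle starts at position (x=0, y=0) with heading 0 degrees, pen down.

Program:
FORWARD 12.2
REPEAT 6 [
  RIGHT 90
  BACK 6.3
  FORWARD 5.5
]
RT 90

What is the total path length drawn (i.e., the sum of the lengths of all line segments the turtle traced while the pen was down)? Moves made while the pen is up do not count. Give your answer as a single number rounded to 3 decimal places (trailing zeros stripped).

Answer: 83

Derivation:
Executing turtle program step by step:
Start: pos=(0,0), heading=0, pen down
FD 12.2: (0,0) -> (12.2,0) [heading=0, draw]
REPEAT 6 [
  -- iteration 1/6 --
  RT 90: heading 0 -> 270
  BK 6.3: (12.2,0) -> (12.2,6.3) [heading=270, draw]
  FD 5.5: (12.2,6.3) -> (12.2,0.8) [heading=270, draw]
  -- iteration 2/6 --
  RT 90: heading 270 -> 180
  BK 6.3: (12.2,0.8) -> (18.5,0.8) [heading=180, draw]
  FD 5.5: (18.5,0.8) -> (13,0.8) [heading=180, draw]
  -- iteration 3/6 --
  RT 90: heading 180 -> 90
  BK 6.3: (13,0.8) -> (13,-5.5) [heading=90, draw]
  FD 5.5: (13,-5.5) -> (13,0) [heading=90, draw]
  -- iteration 4/6 --
  RT 90: heading 90 -> 0
  BK 6.3: (13,0) -> (6.7,0) [heading=0, draw]
  FD 5.5: (6.7,0) -> (12.2,0) [heading=0, draw]
  -- iteration 5/6 --
  RT 90: heading 0 -> 270
  BK 6.3: (12.2,0) -> (12.2,6.3) [heading=270, draw]
  FD 5.5: (12.2,6.3) -> (12.2,0.8) [heading=270, draw]
  -- iteration 6/6 --
  RT 90: heading 270 -> 180
  BK 6.3: (12.2,0.8) -> (18.5,0.8) [heading=180, draw]
  FD 5.5: (18.5,0.8) -> (13,0.8) [heading=180, draw]
]
RT 90: heading 180 -> 90
Final: pos=(13,0.8), heading=90, 13 segment(s) drawn

Segment lengths:
  seg 1: (0,0) -> (12.2,0), length = 12.2
  seg 2: (12.2,0) -> (12.2,6.3), length = 6.3
  seg 3: (12.2,6.3) -> (12.2,0.8), length = 5.5
  seg 4: (12.2,0.8) -> (18.5,0.8), length = 6.3
  seg 5: (18.5,0.8) -> (13,0.8), length = 5.5
  seg 6: (13,0.8) -> (13,-5.5), length = 6.3
  seg 7: (13,-5.5) -> (13,0), length = 5.5
  seg 8: (13,0) -> (6.7,0), length = 6.3
  seg 9: (6.7,0) -> (12.2,0), length = 5.5
  seg 10: (12.2,0) -> (12.2,6.3), length = 6.3
  seg 11: (12.2,6.3) -> (12.2,0.8), length = 5.5
  seg 12: (12.2,0.8) -> (18.5,0.8), length = 6.3
  seg 13: (18.5,0.8) -> (13,0.8), length = 5.5
Total = 83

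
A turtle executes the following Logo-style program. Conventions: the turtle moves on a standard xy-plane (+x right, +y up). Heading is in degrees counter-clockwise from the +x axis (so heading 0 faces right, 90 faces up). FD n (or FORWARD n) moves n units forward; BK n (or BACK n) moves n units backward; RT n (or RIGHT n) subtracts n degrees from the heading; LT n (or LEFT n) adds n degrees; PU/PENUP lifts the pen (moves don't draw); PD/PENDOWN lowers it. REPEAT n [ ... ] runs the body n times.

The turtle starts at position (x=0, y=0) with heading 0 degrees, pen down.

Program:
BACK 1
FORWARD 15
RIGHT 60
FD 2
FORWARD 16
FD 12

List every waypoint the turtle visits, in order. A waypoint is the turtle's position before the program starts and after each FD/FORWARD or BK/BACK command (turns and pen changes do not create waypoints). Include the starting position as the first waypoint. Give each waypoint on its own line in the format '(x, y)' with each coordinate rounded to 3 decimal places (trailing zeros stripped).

Answer: (0, 0)
(-1, 0)
(14, 0)
(15, -1.732)
(23, -15.588)
(29, -25.981)

Derivation:
Executing turtle program step by step:
Start: pos=(0,0), heading=0, pen down
BK 1: (0,0) -> (-1,0) [heading=0, draw]
FD 15: (-1,0) -> (14,0) [heading=0, draw]
RT 60: heading 0 -> 300
FD 2: (14,0) -> (15,-1.732) [heading=300, draw]
FD 16: (15,-1.732) -> (23,-15.588) [heading=300, draw]
FD 12: (23,-15.588) -> (29,-25.981) [heading=300, draw]
Final: pos=(29,-25.981), heading=300, 5 segment(s) drawn
Waypoints (6 total):
(0, 0)
(-1, 0)
(14, 0)
(15, -1.732)
(23, -15.588)
(29, -25.981)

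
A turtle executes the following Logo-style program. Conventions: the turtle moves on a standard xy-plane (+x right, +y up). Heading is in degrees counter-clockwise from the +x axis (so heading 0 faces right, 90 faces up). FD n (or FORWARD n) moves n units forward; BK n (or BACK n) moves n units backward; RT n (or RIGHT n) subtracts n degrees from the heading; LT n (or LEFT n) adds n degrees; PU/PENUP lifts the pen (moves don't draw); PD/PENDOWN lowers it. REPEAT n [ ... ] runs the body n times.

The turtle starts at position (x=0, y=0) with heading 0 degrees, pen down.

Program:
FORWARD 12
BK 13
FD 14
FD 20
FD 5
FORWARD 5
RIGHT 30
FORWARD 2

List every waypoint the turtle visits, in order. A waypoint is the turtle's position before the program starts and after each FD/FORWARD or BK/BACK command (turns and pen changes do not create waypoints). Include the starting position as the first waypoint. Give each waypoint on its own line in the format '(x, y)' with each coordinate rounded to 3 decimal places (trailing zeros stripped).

Answer: (0, 0)
(12, 0)
(-1, 0)
(13, 0)
(33, 0)
(38, 0)
(43, 0)
(44.732, -1)

Derivation:
Executing turtle program step by step:
Start: pos=(0,0), heading=0, pen down
FD 12: (0,0) -> (12,0) [heading=0, draw]
BK 13: (12,0) -> (-1,0) [heading=0, draw]
FD 14: (-1,0) -> (13,0) [heading=0, draw]
FD 20: (13,0) -> (33,0) [heading=0, draw]
FD 5: (33,0) -> (38,0) [heading=0, draw]
FD 5: (38,0) -> (43,0) [heading=0, draw]
RT 30: heading 0 -> 330
FD 2: (43,0) -> (44.732,-1) [heading=330, draw]
Final: pos=(44.732,-1), heading=330, 7 segment(s) drawn
Waypoints (8 total):
(0, 0)
(12, 0)
(-1, 0)
(13, 0)
(33, 0)
(38, 0)
(43, 0)
(44.732, -1)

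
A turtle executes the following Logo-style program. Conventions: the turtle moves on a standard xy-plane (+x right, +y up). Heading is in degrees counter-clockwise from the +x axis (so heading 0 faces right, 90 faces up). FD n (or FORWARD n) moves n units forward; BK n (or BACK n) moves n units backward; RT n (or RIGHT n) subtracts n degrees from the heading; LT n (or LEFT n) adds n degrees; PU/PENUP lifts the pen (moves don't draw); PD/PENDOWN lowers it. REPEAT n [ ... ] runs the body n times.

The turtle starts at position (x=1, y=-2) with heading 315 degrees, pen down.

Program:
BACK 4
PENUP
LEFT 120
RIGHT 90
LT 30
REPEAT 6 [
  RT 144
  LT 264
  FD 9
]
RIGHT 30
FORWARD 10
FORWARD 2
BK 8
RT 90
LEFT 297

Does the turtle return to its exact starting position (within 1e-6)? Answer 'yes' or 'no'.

Answer: no

Derivation:
Executing turtle program step by step:
Start: pos=(1,-2), heading=315, pen down
BK 4: (1,-2) -> (-1.828,0.828) [heading=315, draw]
PU: pen up
LT 120: heading 315 -> 75
RT 90: heading 75 -> 345
LT 30: heading 345 -> 15
REPEAT 6 [
  -- iteration 1/6 --
  RT 144: heading 15 -> 231
  LT 264: heading 231 -> 135
  FD 9: (-1.828,0.828) -> (-8.192,7.192) [heading=135, move]
  -- iteration 2/6 --
  RT 144: heading 135 -> 351
  LT 264: heading 351 -> 255
  FD 9: (-8.192,7.192) -> (-10.522,-1.501) [heading=255, move]
  -- iteration 3/6 --
  RT 144: heading 255 -> 111
  LT 264: heading 111 -> 15
  FD 9: (-10.522,-1.501) -> (-1.828,0.828) [heading=15, move]
  -- iteration 4/6 --
  RT 144: heading 15 -> 231
  LT 264: heading 231 -> 135
  FD 9: (-1.828,0.828) -> (-8.192,7.192) [heading=135, move]
  -- iteration 5/6 --
  RT 144: heading 135 -> 351
  LT 264: heading 351 -> 255
  FD 9: (-8.192,7.192) -> (-10.522,-1.501) [heading=255, move]
  -- iteration 6/6 --
  RT 144: heading 255 -> 111
  LT 264: heading 111 -> 15
  FD 9: (-10.522,-1.501) -> (-1.828,0.828) [heading=15, move]
]
RT 30: heading 15 -> 345
FD 10: (-1.828,0.828) -> (7.831,-1.76) [heading=345, move]
FD 2: (7.831,-1.76) -> (9.763,-2.277) [heading=345, move]
BK 8: (9.763,-2.277) -> (2.035,-0.207) [heading=345, move]
RT 90: heading 345 -> 255
LT 297: heading 255 -> 192
Final: pos=(2.035,-0.207), heading=192, 1 segment(s) drawn

Start position: (1, -2)
Final position: (2.035, -0.207)
Distance = 2.071; >= 1e-6 -> NOT closed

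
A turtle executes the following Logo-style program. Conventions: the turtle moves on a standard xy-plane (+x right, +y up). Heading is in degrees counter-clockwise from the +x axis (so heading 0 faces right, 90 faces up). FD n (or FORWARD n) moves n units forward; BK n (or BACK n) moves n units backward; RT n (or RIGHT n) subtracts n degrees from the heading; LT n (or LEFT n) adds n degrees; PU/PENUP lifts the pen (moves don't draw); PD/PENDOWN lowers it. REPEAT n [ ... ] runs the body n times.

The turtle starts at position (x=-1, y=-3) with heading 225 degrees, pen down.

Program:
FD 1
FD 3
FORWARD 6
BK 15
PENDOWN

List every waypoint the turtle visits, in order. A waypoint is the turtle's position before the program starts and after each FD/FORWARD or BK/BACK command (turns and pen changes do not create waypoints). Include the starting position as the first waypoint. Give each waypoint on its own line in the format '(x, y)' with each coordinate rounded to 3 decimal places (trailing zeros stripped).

Executing turtle program step by step:
Start: pos=(-1,-3), heading=225, pen down
FD 1: (-1,-3) -> (-1.707,-3.707) [heading=225, draw]
FD 3: (-1.707,-3.707) -> (-3.828,-5.828) [heading=225, draw]
FD 6: (-3.828,-5.828) -> (-8.071,-10.071) [heading=225, draw]
BK 15: (-8.071,-10.071) -> (2.536,0.536) [heading=225, draw]
PD: pen down
Final: pos=(2.536,0.536), heading=225, 4 segment(s) drawn
Waypoints (5 total):
(-1, -3)
(-1.707, -3.707)
(-3.828, -5.828)
(-8.071, -10.071)
(2.536, 0.536)

Answer: (-1, -3)
(-1.707, -3.707)
(-3.828, -5.828)
(-8.071, -10.071)
(2.536, 0.536)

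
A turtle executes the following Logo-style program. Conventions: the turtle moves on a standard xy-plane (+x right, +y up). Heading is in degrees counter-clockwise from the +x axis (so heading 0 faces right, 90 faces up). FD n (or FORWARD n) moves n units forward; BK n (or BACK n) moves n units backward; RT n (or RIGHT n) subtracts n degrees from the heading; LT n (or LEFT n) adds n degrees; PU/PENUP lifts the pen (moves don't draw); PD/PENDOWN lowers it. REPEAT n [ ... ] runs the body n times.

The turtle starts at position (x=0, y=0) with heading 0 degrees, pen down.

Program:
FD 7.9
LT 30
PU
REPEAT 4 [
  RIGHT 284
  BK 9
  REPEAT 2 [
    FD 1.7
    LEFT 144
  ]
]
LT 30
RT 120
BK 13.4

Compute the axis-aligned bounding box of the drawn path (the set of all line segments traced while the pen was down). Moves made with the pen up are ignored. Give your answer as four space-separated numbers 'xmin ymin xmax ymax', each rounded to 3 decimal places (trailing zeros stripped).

Answer: 0 0 7.9 0

Derivation:
Executing turtle program step by step:
Start: pos=(0,0), heading=0, pen down
FD 7.9: (0,0) -> (7.9,0) [heading=0, draw]
LT 30: heading 0 -> 30
PU: pen up
REPEAT 4 [
  -- iteration 1/4 --
  RT 284: heading 30 -> 106
  BK 9: (7.9,0) -> (10.381,-8.651) [heading=106, move]
  REPEAT 2 [
    -- iteration 1/2 --
    FD 1.7: (10.381,-8.651) -> (9.912,-7.017) [heading=106, move]
    LT 144: heading 106 -> 250
    -- iteration 2/2 --
    FD 1.7: (9.912,-7.017) -> (9.331,-8.615) [heading=250, move]
    LT 144: heading 250 -> 34
  ]
  -- iteration 2/4 --
  RT 284: heading 34 -> 110
  BK 9: (9.331,-8.615) -> (12.409,-17.072) [heading=110, move]
  REPEAT 2 [
    -- iteration 1/2 --
    FD 1.7: (12.409,-17.072) -> (11.827,-15.474) [heading=110, move]
    LT 144: heading 110 -> 254
    -- iteration 2/2 --
    FD 1.7: (11.827,-15.474) -> (11.359,-17.109) [heading=254, move]
    LT 144: heading 254 -> 38
  ]
  -- iteration 3/4 --
  RT 284: heading 38 -> 114
  BK 9: (11.359,-17.109) -> (15.02,-25.33) [heading=114, move]
  REPEAT 2 [
    -- iteration 1/2 --
    FD 1.7: (15.02,-25.33) -> (14.328,-23.777) [heading=114, move]
    LT 144: heading 114 -> 258
    -- iteration 2/2 --
    FD 1.7: (14.328,-23.777) -> (13.975,-25.44) [heading=258, move]
    LT 144: heading 258 -> 42
  ]
  -- iteration 4/4 --
  RT 284: heading 42 -> 118
  BK 9: (13.975,-25.44) -> (18.2,-33.387) [heading=118, move]
  REPEAT 2 [
    -- iteration 1/2 --
    FD 1.7: (18.2,-33.387) -> (17.402,-31.886) [heading=118, move]
    LT 144: heading 118 -> 262
    -- iteration 2/2 --
    FD 1.7: (17.402,-31.886) -> (17.165,-33.569) [heading=262, move]
    LT 144: heading 262 -> 46
  ]
]
LT 30: heading 46 -> 76
RT 120: heading 76 -> 316
BK 13.4: (17.165,-33.569) -> (7.526,-24.261) [heading=316, move]
Final: pos=(7.526,-24.261), heading=316, 1 segment(s) drawn

Segment endpoints: x in {0, 7.9}, y in {0}
xmin=0, ymin=0, xmax=7.9, ymax=0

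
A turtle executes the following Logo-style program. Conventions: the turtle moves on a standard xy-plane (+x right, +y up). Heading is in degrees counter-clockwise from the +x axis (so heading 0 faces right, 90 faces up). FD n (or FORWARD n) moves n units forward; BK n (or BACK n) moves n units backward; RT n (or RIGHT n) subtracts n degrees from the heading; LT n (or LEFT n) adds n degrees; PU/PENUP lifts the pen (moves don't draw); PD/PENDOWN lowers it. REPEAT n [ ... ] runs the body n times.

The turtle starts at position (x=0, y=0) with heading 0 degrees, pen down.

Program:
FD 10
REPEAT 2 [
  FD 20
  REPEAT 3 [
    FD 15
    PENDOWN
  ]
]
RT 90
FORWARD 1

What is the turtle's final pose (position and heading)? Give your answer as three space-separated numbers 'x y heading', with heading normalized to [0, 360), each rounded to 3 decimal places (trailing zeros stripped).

Answer: 140 -1 270

Derivation:
Executing turtle program step by step:
Start: pos=(0,0), heading=0, pen down
FD 10: (0,0) -> (10,0) [heading=0, draw]
REPEAT 2 [
  -- iteration 1/2 --
  FD 20: (10,0) -> (30,0) [heading=0, draw]
  REPEAT 3 [
    -- iteration 1/3 --
    FD 15: (30,0) -> (45,0) [heading=0, draw]
    PD: pen down
    -- iteration 2/3 --
    FD 15: (45,0) -> (60,0) [heading=0, draw]
    PD: pen down
    -- iteration 3/3 --
    FD 15: (60,0) -> (75,0) [heading=0, draw]
    PD: pen down
  ]
  -- iteration 2/2 --
  FD 20: (75,0) -> (95,0) [heading=0, draw]
  REPEAT 3 [
    -- iteration 1/3 --
    FD 15: (95,0) -> (110,0) [heading=0, draw]
    PD: pen down
    -- iteration 2/3 --
    FD 15: (110,0) -> (125,0) [heading=0, draw]
    PD: pen down
    -- iteration 3/3 --
    FD 15: (125,0) -> (140,0) [heading=0, draw]
    PD: pen down
  ]
]
RT 90: heading 0 -> 270
FD 1: (140,0) -> (140,-1) [heading=270, draw]
Final: pos=(140,-1), heading=270, 10 segment(s) drawn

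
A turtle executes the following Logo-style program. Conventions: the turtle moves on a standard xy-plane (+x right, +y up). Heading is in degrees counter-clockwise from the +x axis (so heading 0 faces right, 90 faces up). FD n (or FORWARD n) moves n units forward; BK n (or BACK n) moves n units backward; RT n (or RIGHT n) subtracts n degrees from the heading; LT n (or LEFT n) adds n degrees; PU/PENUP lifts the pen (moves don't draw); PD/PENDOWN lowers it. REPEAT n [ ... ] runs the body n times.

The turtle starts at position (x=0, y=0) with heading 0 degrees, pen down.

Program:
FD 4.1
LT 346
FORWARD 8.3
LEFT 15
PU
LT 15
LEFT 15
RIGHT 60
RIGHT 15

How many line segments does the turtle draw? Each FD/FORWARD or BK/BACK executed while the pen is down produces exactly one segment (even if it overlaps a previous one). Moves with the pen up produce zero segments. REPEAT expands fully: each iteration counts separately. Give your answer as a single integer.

Answer: 2

Derivation:
Executing turtle program step by step:
Start: pos=(0,0), heading=0, pen down
FD 4.1: (0,0) -> (4.1,0) [heading=0, draw]
LT 346: heading 0 -> 346
FD 8.3: (4.1,0) -> (12.153,-2.008) [heading=346, draw]
LT 15: heading 346 -> 1
PU: pen up
LT 15: heading 1 -> 16
LT 15: heading 16 -> 31
RT 60: heading 31 -> 331
RT 15: heading 331 -> 316
Final: pos=(12.153,-2.008), heading=316, 2 segment(s) drawn
Segments drawn: 2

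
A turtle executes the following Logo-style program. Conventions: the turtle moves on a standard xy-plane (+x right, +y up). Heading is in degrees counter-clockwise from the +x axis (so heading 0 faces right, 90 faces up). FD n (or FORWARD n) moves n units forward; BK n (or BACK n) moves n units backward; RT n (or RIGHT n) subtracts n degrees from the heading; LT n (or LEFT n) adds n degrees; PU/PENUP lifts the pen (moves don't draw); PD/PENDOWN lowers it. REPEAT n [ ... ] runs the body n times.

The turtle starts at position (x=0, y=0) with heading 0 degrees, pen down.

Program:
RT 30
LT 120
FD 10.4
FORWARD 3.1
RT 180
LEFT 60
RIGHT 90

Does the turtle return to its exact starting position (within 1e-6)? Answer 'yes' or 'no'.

Answer: no

Derivation:
Executing turtle program step by step:
Start: pos=(0,0), heading=0, pen down
RT 30: heading 0 -> 330
LT 120: heading 330 -> 90
FD 10.4: (0,0) -> (0,10.4) [heading=90, draw]
FD 3.1: (0,10.4) -> (0,13.5) [heading=90, draw]
RT 180: heading 90 -> 270
LT 60: heading 270 -> 330
RT 90: heading 330 -> 240
Final: pos=(0,13.5), heading=240, 2 segment(s) drawn

Start position: (0, 0)
Final position: (0, 13.5)
Distance = 13.5; >= 1e-6 -> NOT closed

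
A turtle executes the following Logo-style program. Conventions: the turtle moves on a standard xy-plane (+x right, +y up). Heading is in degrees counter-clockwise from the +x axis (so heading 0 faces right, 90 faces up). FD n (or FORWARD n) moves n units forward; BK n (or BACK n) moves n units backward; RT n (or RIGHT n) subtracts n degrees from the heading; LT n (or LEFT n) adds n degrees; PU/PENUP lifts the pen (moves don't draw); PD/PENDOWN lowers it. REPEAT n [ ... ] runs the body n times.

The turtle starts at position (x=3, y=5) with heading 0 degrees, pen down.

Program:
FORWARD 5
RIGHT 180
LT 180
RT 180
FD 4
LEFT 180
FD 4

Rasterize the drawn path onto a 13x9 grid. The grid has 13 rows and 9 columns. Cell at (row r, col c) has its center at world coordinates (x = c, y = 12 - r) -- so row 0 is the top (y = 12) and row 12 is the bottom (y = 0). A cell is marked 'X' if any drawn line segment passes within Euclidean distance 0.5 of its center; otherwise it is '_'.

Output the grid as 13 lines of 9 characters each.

Segment 0: (3,5) -> (8,5)
Segment 1: (8,5) -> (4,5)
Segment 2: (4,5) -> (8,5)

Answer: _________
_________
_________
_________
_________
_________
_________
___XXXXXX
_________
_________
_________
_________
_________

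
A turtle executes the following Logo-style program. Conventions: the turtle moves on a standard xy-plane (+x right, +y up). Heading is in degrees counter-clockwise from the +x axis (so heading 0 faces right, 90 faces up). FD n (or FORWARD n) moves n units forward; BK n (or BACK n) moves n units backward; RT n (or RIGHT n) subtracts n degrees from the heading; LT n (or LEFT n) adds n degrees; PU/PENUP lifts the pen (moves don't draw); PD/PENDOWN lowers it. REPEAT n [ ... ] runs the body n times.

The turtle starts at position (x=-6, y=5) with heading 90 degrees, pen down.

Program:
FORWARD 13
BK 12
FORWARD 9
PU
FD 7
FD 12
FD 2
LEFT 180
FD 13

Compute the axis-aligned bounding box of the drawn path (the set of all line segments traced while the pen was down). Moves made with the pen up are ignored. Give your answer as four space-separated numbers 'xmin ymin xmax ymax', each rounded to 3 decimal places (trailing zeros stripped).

Answer: -6 5 -6 18

Derivation:
Executing turtle program step by step:
Start: pos=(-6,5), heading=90, pen down
FD 13: (-6,5) -> (-6,18) [heading=90, draw]
BK 12: (-6,18) -> (-6,6) [heading=90, draw]
FD 9: (-6,6) -> (-6,15) [heading=90, draw]
PU: pen up
FD 7: (-6,15) -> (-6,22) [heading=90, move]
FD 12: (-6,22) -> (-6,34) [heading=90, move]
FD 2: (-6,34) -> (-6,36) [heading=90, move]
LT 180: heading 90 -> 270
FD 13: (-6,36) -> (-6,23) [heading=270, move]
Final: pos=(-6,23), heading=270, 3 segment(s) drawn

Segment endpoints: x in {-6, -6}, y in {5, 6, 15, 18}
xmin=-6, ymin=5, xmax=-6, ymax=18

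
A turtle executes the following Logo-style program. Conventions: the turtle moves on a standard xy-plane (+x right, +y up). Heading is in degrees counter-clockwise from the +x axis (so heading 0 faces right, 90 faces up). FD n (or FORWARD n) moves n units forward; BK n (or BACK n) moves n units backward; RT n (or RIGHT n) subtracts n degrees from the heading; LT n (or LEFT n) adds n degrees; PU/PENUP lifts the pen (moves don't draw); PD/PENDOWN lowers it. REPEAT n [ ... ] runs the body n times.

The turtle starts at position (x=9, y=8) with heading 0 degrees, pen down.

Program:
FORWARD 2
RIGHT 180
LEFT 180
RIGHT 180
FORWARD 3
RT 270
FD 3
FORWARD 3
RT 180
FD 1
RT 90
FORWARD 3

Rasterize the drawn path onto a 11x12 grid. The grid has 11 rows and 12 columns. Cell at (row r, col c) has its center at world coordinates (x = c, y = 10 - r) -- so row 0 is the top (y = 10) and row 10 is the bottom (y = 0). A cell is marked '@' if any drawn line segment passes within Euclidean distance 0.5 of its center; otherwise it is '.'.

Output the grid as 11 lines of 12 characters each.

Segment 0: (9,8) -> (11,8)
Segment 1: (11,8) -> (8,8)
Segment 2: (8,8) -> (8,5)
Segment 3: (8,5) -> (8,2)
Segment 4: (8,2) -> (8,3)
Segment 5: (8,3) -> (11,3)

Answer: ............
............
........@@@@
........@...
........@...
........@...
........@...
........@@@@
........@...
............
............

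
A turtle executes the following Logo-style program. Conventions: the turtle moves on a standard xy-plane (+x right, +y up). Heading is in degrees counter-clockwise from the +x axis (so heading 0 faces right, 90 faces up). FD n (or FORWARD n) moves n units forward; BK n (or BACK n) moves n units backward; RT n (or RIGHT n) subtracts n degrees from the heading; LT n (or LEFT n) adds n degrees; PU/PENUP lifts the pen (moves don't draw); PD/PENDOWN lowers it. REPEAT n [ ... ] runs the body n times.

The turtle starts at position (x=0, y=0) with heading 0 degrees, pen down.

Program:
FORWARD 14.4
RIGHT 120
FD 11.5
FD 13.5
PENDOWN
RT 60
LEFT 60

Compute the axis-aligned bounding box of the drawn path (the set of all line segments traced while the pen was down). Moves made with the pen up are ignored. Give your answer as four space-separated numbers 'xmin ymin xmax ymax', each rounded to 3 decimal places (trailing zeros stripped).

Answer: 0 -21.651 14.4 0

Derivation:
Executing turtle program step by step:
Start: pos=(0,0), heading=0, pen down
FD 14.4: (0,0) -> (14.4,0) [heading=0, draw]
RT 120: heading 0 -> 240
FD 11.5: (14.4,0) -> (8.65,-9.959) [heading=240, draw]
FD 13.5: (8.65,-9.959) -> (1.9,-21.651) [heading=240, draw]
PD: pen down
RT 60: heading 240 -> 180
LT 60: heading 180 -> 240
Final: pos=(1.9,-21.651), heading=240, 3 segment(s) drawn

Segment endpoints: x in {0, 1.9, 8.65, 14.4}, y in {-21.651, -9.959, 0}
xmin=0, ymin=-21.651, xmax=14.4, ymax=0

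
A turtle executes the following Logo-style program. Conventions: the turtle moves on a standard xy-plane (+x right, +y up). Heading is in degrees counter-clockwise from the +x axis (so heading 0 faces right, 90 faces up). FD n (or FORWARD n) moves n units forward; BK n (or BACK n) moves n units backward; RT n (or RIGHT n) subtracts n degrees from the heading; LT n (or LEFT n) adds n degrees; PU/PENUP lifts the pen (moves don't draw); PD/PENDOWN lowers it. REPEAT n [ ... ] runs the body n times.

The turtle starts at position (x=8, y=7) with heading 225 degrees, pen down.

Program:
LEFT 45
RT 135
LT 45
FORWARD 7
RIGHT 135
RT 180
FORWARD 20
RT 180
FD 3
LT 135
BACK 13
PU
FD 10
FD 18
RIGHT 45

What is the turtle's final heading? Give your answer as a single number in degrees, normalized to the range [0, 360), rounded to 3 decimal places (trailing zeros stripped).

Executing turtle program step by step:
Start: pos=(8,7), heading=225, pen down
LT 45: heading 225 -> 270
RT 135: heading 270 -> 135
LT 45: heading 135 -> 180
FD 7: (8,7) -> (1,7) [heading=180, draw]
RT 135: heading 180 -> 45
RT 180: heading 45 -> 225
FD 20: (1,7) -> (-13.142,-7.142) [heading=225, draw]
RT 180: heading 225 -> 45
FD 3: (-13.142,-7.142) -> (-11.021,-5.021) [heading=45, draw]
LT 135: heading 45 -> 180
BK 13: (-11.021,-5.021) -> (1.979,-5.021) [heading=180, draw]
PU: pen up
FD 10: (1.979,-5.021) -> (-8.021,-5.021) [heading=180, move]
FD 18: (-8.021,-5.021) -> (-26.021,-5.021) [heading=180, move]
RT 45: heading 180 -> 135
Final: pos=(-26.021,-5.021), heading=135, 4 segment(s) drawn

Answer: 135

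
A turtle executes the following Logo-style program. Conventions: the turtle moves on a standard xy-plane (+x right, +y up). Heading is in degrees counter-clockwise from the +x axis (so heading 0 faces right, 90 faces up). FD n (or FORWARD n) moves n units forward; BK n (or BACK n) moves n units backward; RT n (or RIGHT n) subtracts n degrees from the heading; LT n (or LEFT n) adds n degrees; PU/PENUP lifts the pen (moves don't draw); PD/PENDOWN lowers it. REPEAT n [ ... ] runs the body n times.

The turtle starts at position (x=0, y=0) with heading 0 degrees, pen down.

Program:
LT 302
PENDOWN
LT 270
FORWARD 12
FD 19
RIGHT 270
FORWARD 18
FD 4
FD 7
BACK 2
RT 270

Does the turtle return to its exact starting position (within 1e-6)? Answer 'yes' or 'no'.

Answer: no

Derivation:
Executing turtle program step by step:
Start: pos=(0,0), heading=0, pen down
LT 302: heading 0 -> 302
PD: pen down
LT 270: heading 302 -> 212
FD 12: (0,0) -> (-10.177,-6.359) [heading=212, draw]
FD 19: (-10.177,-6.359) -> (-26.289,-16.427) [heading=212, draw]
RT 270: heading 212 -> 302
FD 18: (-26.289,-16.427) -> (-16.751,-31.692) [heading=302, draw]
FD 4: (-16.751,-31.692) -> (-14.631,-35.085) [heading=302, draw]
FD 7: (-14.631,-35.085) -> (-10.922,-41.021) [heading=302, draw]
BK 2: (-10.922,-41.021) -> (-11.982,-39.325) [heading=302, draw]
RT 270: heading 302 -> 32
Final: pos=(-11.982,-39.325), heading=32, 6 segment(s) drawn

Start position: (0, 0)
Final position: (-11.982, -39.325)
Distance = 41.11; >= 1e-6 -> NOT closed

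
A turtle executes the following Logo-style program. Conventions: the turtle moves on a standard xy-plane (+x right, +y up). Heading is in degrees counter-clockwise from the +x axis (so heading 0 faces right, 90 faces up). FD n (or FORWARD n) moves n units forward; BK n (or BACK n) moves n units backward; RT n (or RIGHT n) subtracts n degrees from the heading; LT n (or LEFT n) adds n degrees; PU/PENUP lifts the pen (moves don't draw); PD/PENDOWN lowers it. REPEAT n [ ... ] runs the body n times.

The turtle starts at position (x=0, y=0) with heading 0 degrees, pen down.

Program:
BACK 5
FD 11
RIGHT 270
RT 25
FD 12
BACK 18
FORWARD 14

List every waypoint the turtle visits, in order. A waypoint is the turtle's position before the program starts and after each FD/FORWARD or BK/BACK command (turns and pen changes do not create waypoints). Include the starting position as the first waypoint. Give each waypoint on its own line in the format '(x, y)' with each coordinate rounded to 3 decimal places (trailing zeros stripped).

Answer: (0, 0)
(-5, 0)
(6, 0)
(11.071, 10.876)
(3.464, -5.438)
(9.381, 7.25)

Derivation:
Executing turtle program step by step:
Start: pos=(0,0), heading=0, pen down
BK 5: (0,0) -> (-5,0) [heading=0, draw]
FD 11: (-5,0) -> (6,0) [heading=0, draw]
RT 270: heading 0 -> 90
RT 25: heading 90 -> 65
FD 12: (6,0) -> (11.071,10.876) [heading=65, draw]
BK 18: (11.071,10.876) -> (3.464,-5.438) [heading=65, draw]
FD 14: (3.464,-5.438) -> (9.381,7.25) [heading=65, draw]
Final: pos=(9.381,7.25), heading=65, 5 segment(s) drawn
Waypoints (6 total):
(0, 0)
(-5, 0)
(6, 0)
(11.071, 10.876)
(3.464, -5.438)
(9.381, 7.25)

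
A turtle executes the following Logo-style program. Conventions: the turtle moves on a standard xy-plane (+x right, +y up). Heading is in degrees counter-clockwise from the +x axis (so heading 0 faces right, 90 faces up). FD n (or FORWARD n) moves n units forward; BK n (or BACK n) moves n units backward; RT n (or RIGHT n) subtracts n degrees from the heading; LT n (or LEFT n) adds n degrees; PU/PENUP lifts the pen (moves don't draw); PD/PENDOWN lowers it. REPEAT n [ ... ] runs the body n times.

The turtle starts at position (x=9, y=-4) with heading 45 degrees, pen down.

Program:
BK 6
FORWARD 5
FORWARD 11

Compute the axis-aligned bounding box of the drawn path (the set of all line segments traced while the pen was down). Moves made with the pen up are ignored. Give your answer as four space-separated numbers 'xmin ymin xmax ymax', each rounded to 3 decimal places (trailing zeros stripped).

Executing turtle program step by step:
Start: pos=(9,-4), heading=45, pen down
BK 6: (9,-4) -> (4.757,-8.243) [heading=45, draw]
FD 5: (4.757,-8.243) -> (8.293,-4.707) [heading=45, draw]
FD 11: (8.293,-4.707) -> (16.071,3.071) [heading=45, draw]
Final: pos=(16.071,3.071), heading=45, 3 segment(s) drawn

Segment endpoints: x in {4.757, 8.293, 9, 16.071}, y in {-8.243, -4.707, -4, 3.071}
xmin=4.757, ymin=-8.243, xmax=16.071, ymax=3.071

Answer: 4.757 -8.243 16.071 3.071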